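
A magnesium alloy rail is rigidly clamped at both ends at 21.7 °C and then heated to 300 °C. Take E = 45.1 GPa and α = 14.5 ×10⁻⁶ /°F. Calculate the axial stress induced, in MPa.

328 MPa

α = 14.5×10⁻⁶/°F × 9/5 = 26.1×10⁻⁶/K.
ΔT = 278.3 K. Constrained thermal stress σ = E·α·ΔT = 45.10×10³ MPa × 26.1×10⁻⁶ × 278.3 = 328 MPa (compressive).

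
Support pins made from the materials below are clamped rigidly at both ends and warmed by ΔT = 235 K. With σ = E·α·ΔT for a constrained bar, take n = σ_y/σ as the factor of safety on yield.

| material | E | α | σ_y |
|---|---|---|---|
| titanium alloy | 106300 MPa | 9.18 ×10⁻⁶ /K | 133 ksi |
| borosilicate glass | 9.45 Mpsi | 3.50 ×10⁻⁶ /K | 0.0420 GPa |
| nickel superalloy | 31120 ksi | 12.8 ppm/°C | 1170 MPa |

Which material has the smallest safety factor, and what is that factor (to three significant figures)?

borosilicate glass, n = 0.784

Converting E to GPa, α to ×10⁻⁶/K, σ_y to MPa, then σ and n for each:
  titanium alloy: E = 106.3, α = 9.18, σ_y = 917.0 → σ = 229 MPa, n = 4.00
  borosilicate glass: E = 65.16, α = 3.50, σ_y = 42.00 → σ = 53.6 MPa, n = 0.784
  nickel superalloy: E = 214.6, α = 12.8, σ_y = 1170 → σ = 645 MPa, n = 1.81
Smallest n: borosilicate glass with n = 0.784.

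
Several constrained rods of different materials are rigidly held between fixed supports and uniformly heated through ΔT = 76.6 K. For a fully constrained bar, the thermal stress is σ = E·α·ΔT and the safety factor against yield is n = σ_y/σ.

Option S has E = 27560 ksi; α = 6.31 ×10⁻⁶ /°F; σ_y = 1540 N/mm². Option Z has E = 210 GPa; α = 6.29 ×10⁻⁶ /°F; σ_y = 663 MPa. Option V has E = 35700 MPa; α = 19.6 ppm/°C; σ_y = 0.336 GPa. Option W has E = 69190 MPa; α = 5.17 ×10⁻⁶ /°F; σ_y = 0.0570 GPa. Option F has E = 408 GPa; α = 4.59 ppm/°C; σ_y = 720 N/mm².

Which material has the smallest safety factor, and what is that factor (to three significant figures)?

Converting E to GPa, α to ×10⁻⁶/K, σ_y to MPa, then σ and n for each:
  option S: E = 190.0, α = 11.4, σ_y = 1540 → σ = 165 MPa, n = 9.32
  option Z: E = 210.0, α = 11.3, σ_y = 663.0 → σ = 182 MPa, n = 3.64
  option V: E = 35.70, α = 19.6, σ_y = 336.0 → σ = 53.6 MPa, n = 6.27
  option W: E = 69.19, α = 9.31, σ_y = 57.00 → σ = 49.3 MPa, n = 1.16
  option F: E = 408.0, α = 4.59, σ_y = 720.0 → σ = 143 MPa, n = 5.02
Smallest n: option W with n = 1.16.

option W, n = 1.16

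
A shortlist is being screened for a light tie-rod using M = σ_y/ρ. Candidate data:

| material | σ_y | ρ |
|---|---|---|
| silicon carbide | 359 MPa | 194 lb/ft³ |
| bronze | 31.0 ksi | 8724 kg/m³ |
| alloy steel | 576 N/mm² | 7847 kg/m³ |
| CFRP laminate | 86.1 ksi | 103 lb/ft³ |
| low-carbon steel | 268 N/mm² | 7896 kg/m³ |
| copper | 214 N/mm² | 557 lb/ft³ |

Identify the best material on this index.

CFRP laminate

Convert each candidate to consistent units, then evaluate M:
  silicon carbide: σ_y = 359.0 MPa, ρ = 3108 kg/m³
  bronze: σ_y = 213.7 MPa, ρ = 8724 kg/m³
  alloy steel: σ_y = 576.0 MPa, ρ = 7847 kg/m³
  CFRP laminate: σ_y = 593.6 MPa, ρ = 1650 kg/m³
  low-carbon steel: σ_y = 268.0 MPa, ρ = 7896 kg/m³
  copper: σ_y = 214.0 MPa, ρ = 8922 kg/m³
  CFRP laminate: M = 360 kN·m/kg
  silicon carbide: M = 116 kN·m/kg
  alloy steel: M = 73.4 kN·m/kg
  low-carbon steel: M = 33.9 kN·m/kg
  bronze: M = 24.5 kN·m/kg
  copper: M = 24.0 kN·m/kg
CFRP laminate has the largest M.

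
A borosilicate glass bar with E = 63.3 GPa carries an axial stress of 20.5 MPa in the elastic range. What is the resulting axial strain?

ε = σ/E = 20.5 / 63300 = 3.24×10⁻⁴.

3.24×10⁻⁴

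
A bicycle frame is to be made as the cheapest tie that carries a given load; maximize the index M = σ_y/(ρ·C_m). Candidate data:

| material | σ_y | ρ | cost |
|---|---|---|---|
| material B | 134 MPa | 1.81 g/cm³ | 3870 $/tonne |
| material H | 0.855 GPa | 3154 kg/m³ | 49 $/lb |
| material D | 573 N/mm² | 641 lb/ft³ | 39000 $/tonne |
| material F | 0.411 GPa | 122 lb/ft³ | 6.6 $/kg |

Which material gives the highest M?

material F

Putting every candidate on a common basis:
  material B: σ_y = 134.0 MPa, ρ = 1810 kg/m³, cost = 3.870 $/kg
  material H: σ_y = 855.0 MPa, ρ = 3154 kg/m³, cost = 108.0 $/kg
  material D: σ_y = 573.0 MPa, ρ = 10270 kg/m³, cost = 39.00 $/kg
  material F: σ_y = 411.0 MPa, ρ = 1954 kg/m³, cost = 6.600 $/kg
  material F: M = 31.9 kN·m per $
  material B: M = 19.1 kN·m per $
  material H: M = 2.51 kN·m per $
  material D: M = 1.43 kN·m per $
Highest index: material F.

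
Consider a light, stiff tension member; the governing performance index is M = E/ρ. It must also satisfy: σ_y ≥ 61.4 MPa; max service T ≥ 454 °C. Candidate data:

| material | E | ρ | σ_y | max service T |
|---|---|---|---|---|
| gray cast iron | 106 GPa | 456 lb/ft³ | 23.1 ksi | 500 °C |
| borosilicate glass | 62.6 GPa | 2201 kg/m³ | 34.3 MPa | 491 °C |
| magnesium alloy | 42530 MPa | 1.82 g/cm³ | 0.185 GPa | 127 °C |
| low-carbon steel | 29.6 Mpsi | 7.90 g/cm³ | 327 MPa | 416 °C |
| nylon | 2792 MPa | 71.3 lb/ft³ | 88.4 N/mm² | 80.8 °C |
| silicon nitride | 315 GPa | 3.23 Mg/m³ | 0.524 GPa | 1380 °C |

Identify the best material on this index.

silicon nitride

Screen on constraints: σ_y ≥ 61.4 MPa; max service T ≥ 454 °C. Survivors: gray cast iron, silicon nitride.
Normalizing units and computing the index:
  gray cast iron: E = 106.0 GPa, ρ = 7304 kg/m³
  silicon nitride: E = 315.0 GPa, ρ = 3230 kg/m³
  silicon nitride: M = 97.5 MN·m/kg
  gray cast iron: M = 14.5 MN·m/kg
The maximum is for silicon nitride.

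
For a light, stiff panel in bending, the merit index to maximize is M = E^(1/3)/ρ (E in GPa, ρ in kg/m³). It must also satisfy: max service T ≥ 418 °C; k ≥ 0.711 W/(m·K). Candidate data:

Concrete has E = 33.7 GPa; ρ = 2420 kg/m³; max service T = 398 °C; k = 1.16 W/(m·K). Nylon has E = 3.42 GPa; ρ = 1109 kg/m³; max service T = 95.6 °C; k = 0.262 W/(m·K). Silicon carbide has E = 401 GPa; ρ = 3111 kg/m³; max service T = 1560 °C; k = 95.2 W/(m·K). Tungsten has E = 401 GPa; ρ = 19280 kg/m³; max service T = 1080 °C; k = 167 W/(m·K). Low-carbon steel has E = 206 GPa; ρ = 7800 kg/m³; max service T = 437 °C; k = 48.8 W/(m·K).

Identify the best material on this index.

silicon carbide

Screen on constraints: max service T ≥ 418 °C; k ≥ 0.711 W/(m·K). Survivors: silicon carbide, tungsten, low-carbon steel.
Computing M directly (units already consistent):
  silicon carbide: M = 2.37×10⁻³
  low-carbon steel: M = 0.757×10⁻³
  tungsten: M = 0.382×10⁻³
The maximum is for silicon carbide.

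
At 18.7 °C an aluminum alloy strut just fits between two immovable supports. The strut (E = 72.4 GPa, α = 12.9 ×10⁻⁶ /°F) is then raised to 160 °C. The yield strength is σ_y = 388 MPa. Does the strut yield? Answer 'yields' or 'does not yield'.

α = 12.9×10⁻⁶/°F × 9/5 = 23.2×10⁻⁶/K.
ΔT = 141.3 K. Constrained thermal stress σ = E·α·ΔT = 72.40×10³ MPa × 23.2×10⁻⁶ × 141.3 = 238 MPa (compressive).
Compare to σ_y = 388 MPa: σ < σ_y, so it does not yield.

does not yield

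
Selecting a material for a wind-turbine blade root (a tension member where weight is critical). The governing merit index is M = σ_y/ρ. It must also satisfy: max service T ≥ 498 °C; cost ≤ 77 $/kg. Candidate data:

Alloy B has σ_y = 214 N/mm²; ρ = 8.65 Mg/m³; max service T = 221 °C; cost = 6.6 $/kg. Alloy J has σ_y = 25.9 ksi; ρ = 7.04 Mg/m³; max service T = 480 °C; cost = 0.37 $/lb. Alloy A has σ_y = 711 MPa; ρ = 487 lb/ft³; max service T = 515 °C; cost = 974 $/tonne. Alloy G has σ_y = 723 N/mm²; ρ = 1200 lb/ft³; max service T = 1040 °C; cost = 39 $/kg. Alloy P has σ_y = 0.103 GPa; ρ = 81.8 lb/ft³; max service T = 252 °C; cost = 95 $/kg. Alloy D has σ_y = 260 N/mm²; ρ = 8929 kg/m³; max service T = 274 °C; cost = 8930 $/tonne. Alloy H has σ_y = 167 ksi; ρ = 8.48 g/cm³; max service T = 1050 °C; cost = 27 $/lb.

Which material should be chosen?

alloy H

Screen on constraints: max service T ≥ 498 °C; cost ≤ 77 $/kg. Survivors: alloy A, alloy G, alloy H.
Putting every candidate on a common basis:
  alloy A: σ_y = 711.0 MPa, ρ = 7801 kg/m³
  alloy G: σ_y = 723.0 MPa, ρ = 19220 kg/m³
  alloy H: σ_y = 1151 MPa, ρ = 8480 kg/m³
  alloy H: M = 136 kN·m/kg
  alloy A: M = 91.1 kN·m/kg
  alloy G: M = 37.6 kN·m/kg
Alloy H ranks first.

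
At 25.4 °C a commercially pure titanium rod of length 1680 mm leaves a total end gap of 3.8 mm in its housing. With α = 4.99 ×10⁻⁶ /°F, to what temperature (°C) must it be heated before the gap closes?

α = 4.99×10⁻⁶/°F × 9/5 = 8.98×10⁻⁶/K.
α·L₀·ΔT = 3.8 mm ⇒ ΔT = 3.8 / (8.98×10⁻⁶ × 1680.0) = 251.8 K.
T = 25.4 + 251.8 = 277.2 °C.

277 °C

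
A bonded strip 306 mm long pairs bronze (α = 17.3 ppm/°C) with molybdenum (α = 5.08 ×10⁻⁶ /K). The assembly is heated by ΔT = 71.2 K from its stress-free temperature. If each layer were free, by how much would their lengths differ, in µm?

Δα = |17.3 − 5.08|×10⁻⁶/K = 12.2×10⁻⁶/K.
ΔL_mismatch = Δα·L·ΔT = 12.2×10⁻⁶ × 306.0 mm × 71.2 K = 266 µm.

266 µm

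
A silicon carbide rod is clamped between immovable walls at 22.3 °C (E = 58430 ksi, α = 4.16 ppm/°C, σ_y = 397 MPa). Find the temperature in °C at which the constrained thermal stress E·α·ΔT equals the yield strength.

E = 58430 ksi = 402.9 GPa.
E·α·ΔT = 397.0 MPa ⇒ ΔT = 397.0 / (402.9×10³ × 4.16×10⁻⁶) = 236.9 K.
T = 22.3 + 236.9 = 259.2 °C.

259 °C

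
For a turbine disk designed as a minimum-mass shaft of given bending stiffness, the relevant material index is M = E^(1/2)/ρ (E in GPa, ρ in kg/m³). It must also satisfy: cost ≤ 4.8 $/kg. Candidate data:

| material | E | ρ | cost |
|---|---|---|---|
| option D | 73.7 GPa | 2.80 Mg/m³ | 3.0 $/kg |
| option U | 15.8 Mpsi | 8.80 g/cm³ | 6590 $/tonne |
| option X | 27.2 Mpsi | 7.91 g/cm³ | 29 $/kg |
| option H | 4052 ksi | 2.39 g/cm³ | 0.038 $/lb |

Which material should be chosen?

option D

Screen on constraints: cost ≤ 4.8 $/kg. Survivors: option D, option H.
Putting every candidate on a common basis:
  option D: E = 73.70 GPa, ρ = 2800 kg/m³
  option H: E = 27.94 GPa, ρ = 2390 kg/m³
  option D: M = 3.07×10⁻³
  option H: M = 2.21×10⁻³
Option D has the largest M.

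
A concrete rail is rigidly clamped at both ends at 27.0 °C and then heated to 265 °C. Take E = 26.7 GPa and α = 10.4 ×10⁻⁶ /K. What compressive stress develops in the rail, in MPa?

ΔT = 238.0 K. Constrained thermal stress σ = E·α·ΔT = 26.70×10³ MPa × 10.4×10⁻⁶ × 238.0 = 66.1 MPa (compressive).

66.1 MPa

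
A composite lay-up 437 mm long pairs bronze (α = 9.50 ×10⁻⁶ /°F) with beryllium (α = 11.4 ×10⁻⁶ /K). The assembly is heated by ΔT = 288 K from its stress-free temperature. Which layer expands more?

bronze: α = 9.50×10⁻⁶/°F × 9/5 = 17.1×10⁻⁶/K.
α(bronze) = 17.1×10⁻⁶/K vs α(beryllium) = 11.4×10⁻⁶/K.
Higher α expands more for the same ΔT: bronze.

bronze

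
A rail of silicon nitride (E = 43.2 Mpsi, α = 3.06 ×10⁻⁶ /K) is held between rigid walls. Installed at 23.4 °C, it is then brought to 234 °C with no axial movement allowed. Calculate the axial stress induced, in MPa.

E = 43.2 Mpsi = 297.9 GPa.
ΔT = 210.6 K. Constrained thermal stress σ = E·α·ΔT = 297.9×10³ MPa × 3.06×10⁻⁶ × 210.6 = 192 MPa (compressive).

192 MPa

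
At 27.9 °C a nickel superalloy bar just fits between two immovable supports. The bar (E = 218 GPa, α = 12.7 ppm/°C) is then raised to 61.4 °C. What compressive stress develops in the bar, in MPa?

ΔT = 33.50 K. Constrained thermal stress σ = E·α·ΔT = 218.0×10³ MPa × 12.7×10⁻⁶ × 33.50 = 92.7 MPa (compressive).

92.7 MPa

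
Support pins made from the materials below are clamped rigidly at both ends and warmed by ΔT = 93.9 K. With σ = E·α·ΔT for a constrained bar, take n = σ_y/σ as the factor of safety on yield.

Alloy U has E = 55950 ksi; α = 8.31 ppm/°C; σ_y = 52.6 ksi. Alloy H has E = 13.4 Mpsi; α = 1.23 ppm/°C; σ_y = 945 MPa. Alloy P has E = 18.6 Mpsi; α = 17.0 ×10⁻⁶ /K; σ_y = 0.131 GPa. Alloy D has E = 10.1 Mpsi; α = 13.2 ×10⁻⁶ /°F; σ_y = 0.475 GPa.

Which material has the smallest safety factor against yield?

alloy P

Converting E to GPa, α to ×10⁻⁶/K, σ_y to MPa, then σ and n for each:
  alloy U: E = 385.8, α = 8.31, σ_y = 362.7 → σ = 301 MPa, n = 1.20
  alloy H: E = 92.39, α = 1.23, σ_y = 945.0 → σ = 10.7 MPa, n = 88.6
  alloy P: E = 128.2, α = 17.0, σ_y = 131.0 → σ = 205 MPa, n = 0.640
  alloy D: E = 69.64, α = 23.8, σ_y = 475.0 → σ = 155 MPa, n = 3.06
The minimum is alloy P at n = 0.640.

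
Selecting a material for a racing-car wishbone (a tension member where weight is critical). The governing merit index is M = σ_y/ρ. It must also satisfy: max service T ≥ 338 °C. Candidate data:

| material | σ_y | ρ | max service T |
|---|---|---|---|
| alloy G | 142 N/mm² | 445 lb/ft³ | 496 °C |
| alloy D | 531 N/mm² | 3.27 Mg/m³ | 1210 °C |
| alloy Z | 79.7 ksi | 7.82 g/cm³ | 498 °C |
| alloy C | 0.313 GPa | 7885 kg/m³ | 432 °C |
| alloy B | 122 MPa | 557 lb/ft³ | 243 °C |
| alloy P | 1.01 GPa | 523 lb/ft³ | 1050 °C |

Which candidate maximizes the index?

Screen on constraints: max service T ≥ 338 °C. Survivors: alloy G, alloy D, alloy Z, alloy C, alloy P.
In SI units:
  alloy G: σ_y = 142.0 MPa, ρ = 7128 kg/m³
  alloy D: σ_y = 531.0 MPa, ρ = 3270 kg/m³
  alloy Z: σ_y = 549.5 MPa, ρ = 7820 kg/m³
  alloy C: σ_y = 313.0 MPa, ρ = 7885 kg/m³
  alloy P: σ_y = 1010 MPa, ρ = 8378 kg/m³
  alloy D: M = 162 kN·m/kg
  alloy P: M = 121 kN·m/kg
  alloy Z: M = 70.3 kN·m/kg
  alloy C: M = 39.7 kN·m/kg
  alloy G: M = 19.9 kN·m/kg
Alloy D ranks first.

alloy D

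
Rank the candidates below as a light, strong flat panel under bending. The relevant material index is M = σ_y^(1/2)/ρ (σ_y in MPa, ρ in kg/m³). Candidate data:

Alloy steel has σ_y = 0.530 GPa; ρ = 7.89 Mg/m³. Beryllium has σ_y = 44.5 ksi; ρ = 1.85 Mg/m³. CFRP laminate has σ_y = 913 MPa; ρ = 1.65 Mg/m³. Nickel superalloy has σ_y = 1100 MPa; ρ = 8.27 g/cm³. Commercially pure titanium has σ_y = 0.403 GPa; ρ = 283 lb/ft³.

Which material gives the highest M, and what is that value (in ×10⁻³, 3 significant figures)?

CFRP laminate, M = 18.3×10⁻³

In SI units:
  alloy steel: σ_y = 530.0 MPa, ρ = 7890 kg/m³
  beryllium: σ_y = 306.8 MPa, ρ = 1850 kg/m³
  CFRP laminate: σ_y = 913.0 MPa, ρ = 1650 kg/m³
  nickel superalloy: σ_y = 1100 MPa, ρ = 8270 kg/m³
  commercially pure titanium: σ_y = 403.0 MPa, ρ = 4533 kg/m³
  CFRP laminate: M = 18.3×10⁻³
  beryllium: M = 9.47×10⁻³
  commercially pure titanium: M = 4.43×10⁻³
  nickel superalloy: M = 4.01×10⁻³
  alloy steel: M = 2.92×10⁻³
CFRP laminate has the largest M.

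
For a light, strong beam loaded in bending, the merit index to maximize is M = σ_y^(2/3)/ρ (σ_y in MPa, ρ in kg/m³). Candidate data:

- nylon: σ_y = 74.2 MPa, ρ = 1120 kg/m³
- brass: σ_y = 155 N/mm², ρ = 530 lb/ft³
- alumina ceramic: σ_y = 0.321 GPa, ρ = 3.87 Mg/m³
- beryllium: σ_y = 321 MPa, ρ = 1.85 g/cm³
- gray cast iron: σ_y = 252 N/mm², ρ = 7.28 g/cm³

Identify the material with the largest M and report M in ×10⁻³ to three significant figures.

Normalizing units and computing the index:
  nylon: σ_y = 74.20 MPa, ρ = 1120 kg/m³
  brass: σ_y = 155.0 MPa, ρ = 8490 kg/m³
  alumina ceramic: σ_y = 321.0 MPa, ρ = 3870 kg/m³
  beryllium: σ_y = 321.0 MPa, ρ = 1850 kg/m³
  gray cast iron: σ_y = 252.0 MPa, ρ = 7280 kg/m³
  beryllium: M = 25.3×10⁻³
  nylon: M = 15.8×10⁻³
  alumina ceramic: M = 12.1×10⁻³
  gray cast iron: M = 5.48×10⁻³
  brass: M = 3.40×10⁻³
Beryllium has the largest M.

beryllium, M = 25.3×10⁻³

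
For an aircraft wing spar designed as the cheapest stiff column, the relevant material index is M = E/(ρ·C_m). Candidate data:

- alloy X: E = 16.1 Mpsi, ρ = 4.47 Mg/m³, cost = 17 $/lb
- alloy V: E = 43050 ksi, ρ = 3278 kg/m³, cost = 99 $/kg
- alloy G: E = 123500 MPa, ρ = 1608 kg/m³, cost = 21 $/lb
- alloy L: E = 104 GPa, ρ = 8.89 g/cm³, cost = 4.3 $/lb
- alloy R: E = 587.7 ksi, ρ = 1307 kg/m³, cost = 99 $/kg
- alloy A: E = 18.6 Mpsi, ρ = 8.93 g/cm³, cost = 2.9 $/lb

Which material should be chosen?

alloy A

In SI units:
  alloy X: E = 111.0 GPa, ρ = 4470 kg/m³, cost = 37.48 $/kg
  alloy V: E = 296.8 GPa, ρ = 3278 kg/m³, cost = 99.00 $/kg
  alloy G: E = 123.5 GPa, ρ = 1608 kg/m³, cost = 46.30 $/kg
  alloy L: E = 104.0 GPa, ρ = 8890 kg/m³, cost = 9.480 $/kg
  alloy R: E = 4.052 GPa, ρ = 1307 kg/m³, cost = 99.00 $/kg
  alloy A: E = 128.2 GPa, ρ = 8930 kg/m³, cost = 6.393 $/kg
  alloy A: M = 2.25 MN·m per $
  alloy G: M = 1.66 MN·m per $
  alloy L: M = 1.23 MN·m per $
  alloy V: M = 0.915 MN·m per $
  alloy X: M = 0.663 MN·m per $
  alloy R: M = 0.0313 MN·m per $
Alloy A ranks first.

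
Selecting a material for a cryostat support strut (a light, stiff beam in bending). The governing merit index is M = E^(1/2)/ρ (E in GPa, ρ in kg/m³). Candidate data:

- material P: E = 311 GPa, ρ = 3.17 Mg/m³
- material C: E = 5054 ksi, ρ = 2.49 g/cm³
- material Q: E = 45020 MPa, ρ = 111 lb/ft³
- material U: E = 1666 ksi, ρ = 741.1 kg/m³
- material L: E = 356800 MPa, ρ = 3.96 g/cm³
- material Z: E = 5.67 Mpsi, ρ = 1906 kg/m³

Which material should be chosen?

Putting every candidate on a common basis:
  material P: E = 311.0 GPa, ρ = 3170 kg/m³
  material C: E = 34.85 GPa, ρ = 2490 kg/m³
  material Q: E = 45.02 GPa, ρ = 1778 kg/m³
  material U: E = 11.49 GPa, ρ = 741.1 kg/m³
  material L: E = 356.8 GPa, ρ = 3960 kg/m³
  material Z: E = 39.09 GPa, ρ = 1906 kg/m³
  material P: M = 5.56×10⁻³
  material L: M = 4.77×10⁻³
  material U: M = 4.57×10⁻³
  material Q: M = 3.77×10⁻³
  material Z: M = 3.28×10⁻³
  material C: M = 2.37×10⁻³
Material P ranks first.

material P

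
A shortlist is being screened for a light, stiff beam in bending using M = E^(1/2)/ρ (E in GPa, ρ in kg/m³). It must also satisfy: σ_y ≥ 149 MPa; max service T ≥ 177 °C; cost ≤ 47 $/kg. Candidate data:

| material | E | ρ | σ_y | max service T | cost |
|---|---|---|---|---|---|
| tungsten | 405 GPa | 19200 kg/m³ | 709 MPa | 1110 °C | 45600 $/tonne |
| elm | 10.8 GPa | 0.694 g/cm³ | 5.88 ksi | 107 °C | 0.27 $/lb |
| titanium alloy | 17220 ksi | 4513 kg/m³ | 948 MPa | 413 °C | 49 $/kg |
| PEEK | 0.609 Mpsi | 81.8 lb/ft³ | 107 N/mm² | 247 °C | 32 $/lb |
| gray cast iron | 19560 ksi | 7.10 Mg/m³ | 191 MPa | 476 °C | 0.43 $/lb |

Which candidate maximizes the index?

Screen on constraints: σ_y ≥ 149 MPa; max service T ≥ 177 °C; cost ≤ 47 $/kg. Survivors: tungsten, gray cast iron.
Putting every candidate on a common basis:
  tungsten: E = 405.0 GPa, ρ = 19200 kg/m³
  gray cast iron: E = 134.9 GPa, ρ = 7100 kg/m³
  gray cast iron: M = 1.64×10⁻³
  tungsten: M = 1.05×10⁻³
The maximum is for gray cast iron.

gray cast iron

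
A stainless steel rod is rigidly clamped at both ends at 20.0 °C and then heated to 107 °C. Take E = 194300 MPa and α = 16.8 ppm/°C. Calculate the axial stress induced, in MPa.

E = 194300 MPa = 194.3 GPa.
ΔT = 87.00 K. Constrained thermal stress σ = E·α·ΔT = 194.3×10³ MPa × 16.8×10⁻⁶ × 87.00 = 284 MPa (compressive).

284 MPa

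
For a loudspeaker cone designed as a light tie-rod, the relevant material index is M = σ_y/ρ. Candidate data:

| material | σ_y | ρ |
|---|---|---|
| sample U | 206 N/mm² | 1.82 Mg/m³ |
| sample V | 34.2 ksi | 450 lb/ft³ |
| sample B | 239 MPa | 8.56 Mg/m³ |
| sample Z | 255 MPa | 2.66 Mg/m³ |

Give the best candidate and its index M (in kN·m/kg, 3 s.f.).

Convert each candidate to consistent units, then evaluate M:
  sample U: σ_y = 206.0 MPa, ρ = 1820 kg/m³
  sample V: σ_y = 235.8 MPa, ρ = 7208 kg/m³
  sample B: σ_y = 239.0 MPa, ρ = 8560 kg/m³
  sample Z: σ_y = 255.0 MPa, ρ = 2660 kg/m³
  sample U: M = 113 kN·m/kg
  sample Z: M = 95.9 kN·m/kg
  sample V: M = 32.7 kN·m/kg
  sample B: M = 27.9 kN·m/kg
Highest index: sample U.

sample U, M = 113 kN·m/kg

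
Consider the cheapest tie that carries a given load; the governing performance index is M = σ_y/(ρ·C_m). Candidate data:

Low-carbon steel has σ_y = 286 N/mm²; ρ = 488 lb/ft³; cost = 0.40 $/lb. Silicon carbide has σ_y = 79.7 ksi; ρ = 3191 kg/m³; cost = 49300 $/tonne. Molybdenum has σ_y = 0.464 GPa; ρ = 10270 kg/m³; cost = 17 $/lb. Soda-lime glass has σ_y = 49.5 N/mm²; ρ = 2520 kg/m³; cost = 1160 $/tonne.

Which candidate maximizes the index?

Putting every candidate on a common basis:
  low-carbon steel: σ_y = 286.0 MPa, ρ = 7817 kg/m³, cost = 0.8818 $/kg
  silicon carbide: σ_y = 549.5 MPa, ρ = 3191 kg/m³, cost = 49.30 $/kg
  molybdenum: σ_y = 464.0 MPa, ρ = 10270 kg/m³, cost = 37.48 $/kg
  soda-lime glass: σ_y = 49.50 MPa, ρ = 2520 kg/m³, cost = 1.160 $/kg
  low-carbon steel: M = 41.5 kN·m per $
  soda-lime glass: M = 16.9 kN·m per $
  silicon carbide: M = 3.49 kN·m per $
  molybdenum: M = 1.21 kN·m per $
Low-carbon steel has the largest M.

low-carbon steel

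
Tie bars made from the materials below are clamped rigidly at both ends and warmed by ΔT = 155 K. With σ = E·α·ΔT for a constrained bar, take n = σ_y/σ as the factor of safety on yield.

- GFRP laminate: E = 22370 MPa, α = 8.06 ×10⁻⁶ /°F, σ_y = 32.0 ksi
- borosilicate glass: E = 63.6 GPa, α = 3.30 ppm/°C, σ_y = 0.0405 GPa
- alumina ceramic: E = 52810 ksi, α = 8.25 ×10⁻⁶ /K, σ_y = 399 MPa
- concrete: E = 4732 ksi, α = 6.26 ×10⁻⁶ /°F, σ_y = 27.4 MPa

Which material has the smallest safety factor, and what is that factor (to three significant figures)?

concrete, n = 0.481

Converting E to GPa, α to ×10⁻⁶/K, σ_y to MPa, then σ and n for each:
  GFRP laminate: E = 22.37, α = 14.5, σ_y = 220.6 → σ = 50.3 MPa, n = 4.39
  borosilicate glass: E = 63.60, α = 3.30, σ_y = 40.50 → σ = 32.5 MPa, n = 1.24
  alumina ceramic: E = 364.1, α = 8.25, σ_y = 399.0 → σ = 466 MPa, n = 0.857
  concrete: E = 32.63, α = 11.3, σ_y = 27.40 → σ = 57.0 MPa, n = 0.481
Smallest n: concrete with n = 0.481.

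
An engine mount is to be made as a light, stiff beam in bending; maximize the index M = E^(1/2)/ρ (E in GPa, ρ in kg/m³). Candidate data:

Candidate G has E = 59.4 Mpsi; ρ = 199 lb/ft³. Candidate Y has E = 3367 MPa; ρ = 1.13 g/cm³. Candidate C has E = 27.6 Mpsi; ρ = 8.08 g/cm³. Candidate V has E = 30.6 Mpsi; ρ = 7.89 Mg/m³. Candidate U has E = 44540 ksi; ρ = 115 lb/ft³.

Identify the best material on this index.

Convert each candidate to consistent units, then evaluate M:
  candidate G: E = 409.5 GPa, ρ = 3188 kg/m³
  candidate Y: E = 3.367 GPa, ρ = 1130 kg/m³
  candidate C: E = 190.3 GPa, ρ = 8080 kg/m³
  candidate V: E = 211.0 GPa, ρ = 7890 kg/m³
  candidate U: E = 307.1 GPa, ρ = 1842 kg/m³
  candidate U: M = 9.51×10⁻³
  candidate G: M = 6.35×10⁻³
  candidate V: M = 1.84×10⁻³
  candidate C: M = 1.71×10⁻³
  candidate Y: M = 1.62×10⁻³
The maximum is for candidate U.

candidate U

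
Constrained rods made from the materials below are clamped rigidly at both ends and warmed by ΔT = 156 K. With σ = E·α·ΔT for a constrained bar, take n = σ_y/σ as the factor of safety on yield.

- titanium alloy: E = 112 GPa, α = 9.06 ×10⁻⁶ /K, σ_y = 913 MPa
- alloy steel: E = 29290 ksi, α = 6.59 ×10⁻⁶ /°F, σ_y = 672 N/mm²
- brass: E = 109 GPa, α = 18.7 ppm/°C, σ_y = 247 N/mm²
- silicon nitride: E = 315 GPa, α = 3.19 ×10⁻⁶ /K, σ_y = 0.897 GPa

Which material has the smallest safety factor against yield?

With everything in SI (GPa, ×10⁻⁶/K, MPa):
  titanium alloy: E = 112.0, α = 9.06, σ_y = 913.0 → σ = 158 MPa, n = 5.77
  alloy steel: E = 201.9, α = 11.9, σ_y = 672.0 → σ = 374 MPa, n = 1.80
  brass: E = 109.0, α = 18.7, σ_y = 247.0 → σ = 318 MPa, n = 0.777
  silicon nitride: E = 315.0, α = 3.19, σ_y = 897.0 → σ = 157 MPa, n = 5.72
The minimum is brass at n = 0.777.

brass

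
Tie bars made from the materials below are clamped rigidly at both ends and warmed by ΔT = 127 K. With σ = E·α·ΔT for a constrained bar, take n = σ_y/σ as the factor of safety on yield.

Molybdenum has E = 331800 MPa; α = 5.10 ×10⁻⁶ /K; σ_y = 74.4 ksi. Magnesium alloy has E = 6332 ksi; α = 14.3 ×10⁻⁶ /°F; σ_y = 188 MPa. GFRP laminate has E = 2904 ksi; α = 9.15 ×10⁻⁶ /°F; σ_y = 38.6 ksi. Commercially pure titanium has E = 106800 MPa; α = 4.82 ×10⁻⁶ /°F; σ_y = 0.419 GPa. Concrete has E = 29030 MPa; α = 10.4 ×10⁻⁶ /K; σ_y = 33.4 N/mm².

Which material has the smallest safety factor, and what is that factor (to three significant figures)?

Per material, after unit conversion:
  molybdenum: E = 331.8, α = 5.10, σ_y = 513.0 → σ = 215 MPa, n = 2.39
  magnesium alloy: E = 43.66, α = 25.7, σ_y = 188.0 → σ = 143 MPa, n = 1.32
  GFRP laminate: E = 20.02, α = 16.5, σ_y = 266.1 → σ = 41.9 MPa, n = 6.35
  commercially pure titanium: E = 106.8, α = 8.68, σ_y = 419.0 → σ = 118 MPa, n = 3.56
  concrete: E = 29.03, α = 10.4, σ_y = 33.40 → σ = 38.3 MPa, n = 0.871
Smallest n: concrete with n = 0.871.

concrete, n = 0.871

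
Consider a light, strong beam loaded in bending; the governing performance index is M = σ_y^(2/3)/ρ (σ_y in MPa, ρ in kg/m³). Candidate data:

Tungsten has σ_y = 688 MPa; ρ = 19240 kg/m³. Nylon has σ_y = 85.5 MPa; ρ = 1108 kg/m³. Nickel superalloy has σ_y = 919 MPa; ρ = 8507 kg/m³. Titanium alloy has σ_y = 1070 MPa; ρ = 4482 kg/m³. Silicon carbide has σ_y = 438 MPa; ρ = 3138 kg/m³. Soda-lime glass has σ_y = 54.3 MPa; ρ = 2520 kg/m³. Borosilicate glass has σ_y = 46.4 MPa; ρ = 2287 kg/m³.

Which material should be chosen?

titanium alloy

Per-candidate index values:
  titanium alloy: M = 23.3×10⁻³
  silicon carbide: M = 18.4×10⁻³
  nylon: M = 17.5×10⁻³
  nickel superalloy: M = 11.1×10⁻³
  soda-lime glass: M = 5.69×10⁻³
  borosilicate glass: M = 5.65×10⁻³
  tungsten: M = 4.05×10⁻³
Highest index: titanium alloy.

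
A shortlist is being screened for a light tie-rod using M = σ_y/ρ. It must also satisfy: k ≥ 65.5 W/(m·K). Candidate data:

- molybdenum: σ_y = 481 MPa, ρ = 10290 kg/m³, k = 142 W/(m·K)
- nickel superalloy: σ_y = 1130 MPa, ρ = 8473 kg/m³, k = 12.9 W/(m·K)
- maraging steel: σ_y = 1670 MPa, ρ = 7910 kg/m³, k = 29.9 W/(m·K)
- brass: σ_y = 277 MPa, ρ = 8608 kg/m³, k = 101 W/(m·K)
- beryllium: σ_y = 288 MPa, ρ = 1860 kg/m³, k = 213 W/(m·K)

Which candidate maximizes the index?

Screen on constraints: k ≥ 65.5 W/(m·K). Survivors: molybdenum, brass, beryllium.
Computing M directly (units already consistent):
  beryllium: M = 155 kN·m/kg
  molybdenum: M = 46.7 kN·m/kg
  brass: M = 32.2 kN·m/kg
Beryllium ranks first.

beryllium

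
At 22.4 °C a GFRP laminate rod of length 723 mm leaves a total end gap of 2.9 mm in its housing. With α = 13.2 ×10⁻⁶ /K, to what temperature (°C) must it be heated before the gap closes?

326 °C

α·L₀·ΔT = 2.9 mm ⇒ ΔT = 2.9 / (13.2×10⁻⁶ × 723.0) = 303.9 K.
T = 22.4 + 303.9 = 326.3 °C.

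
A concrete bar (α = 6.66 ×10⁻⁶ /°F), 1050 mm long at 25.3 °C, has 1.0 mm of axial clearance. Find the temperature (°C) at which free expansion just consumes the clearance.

α = 6.66×10⁻⁶/°F × 9/5 = 12.0×10⁻⁶/K.
α·L₀·ΔT = 1.0 mm ⇒ ΔT = 1.0 / (12.0×10⁻⁶ × 1050.0) = 79.44 K.
T = 25.3 + 79.44 = 104.7 °C.

105 °C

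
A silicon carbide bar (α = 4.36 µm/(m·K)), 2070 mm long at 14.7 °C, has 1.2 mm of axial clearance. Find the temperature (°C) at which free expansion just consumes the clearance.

148 °C

α·L₀·ΔT = 1.2 mm ⇒ ΔT = 1.2 / (4.36×10⁻⁶ × 2070.0) = 133.0 K.
T = 14.7 + 133.0 = 147.7 °C.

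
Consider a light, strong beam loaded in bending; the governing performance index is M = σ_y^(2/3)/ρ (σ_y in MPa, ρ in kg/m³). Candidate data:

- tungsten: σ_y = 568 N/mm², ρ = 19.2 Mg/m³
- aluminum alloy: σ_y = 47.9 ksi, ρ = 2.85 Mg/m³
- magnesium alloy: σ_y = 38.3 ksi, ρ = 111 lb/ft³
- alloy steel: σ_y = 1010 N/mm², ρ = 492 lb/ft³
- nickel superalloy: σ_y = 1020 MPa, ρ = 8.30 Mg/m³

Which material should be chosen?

magnesium alloy

After converting to SI:
  tungsten: σ_y = 568.0 MPa, ρ = 19200 kg/m³
  aluminum alloy: σ_y = 330.3 MPa, ρ = 2850 kg/m³
  magnesium alloy: σ_y = 264.1 MPa, ρ = 1778 kg/m³
  alloy steel: σ_y = 1010 MPa, ρ = 7881 kg/m³
  nickel superalloy: σ_y = 1020 MPa, ρ = 8300 kg/m³
  magnesium alloy: M = 23.1×10⁻³
  aluminum alloy: M = 16.8×10⁻³
  alloy steel: M = 12.8×10⁻³
  nickel superalloy: M = 12.2×10⁻³
  tungsten: M = 3.57×10⁻³
Magnesium alloy has the largest M.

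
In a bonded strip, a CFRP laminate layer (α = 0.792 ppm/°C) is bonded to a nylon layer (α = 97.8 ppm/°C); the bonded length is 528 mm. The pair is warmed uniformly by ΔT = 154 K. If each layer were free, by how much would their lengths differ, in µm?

7890 µm

Δα = |0.792 − 97.8|×10⁻⁶/K = 97.0×10⁻⁶/K.
ΔL_mismatch = Δα·L·ΔT = 97.0×10⁻⁶ × 528.0 mm × 154.0 K = 7890 µm.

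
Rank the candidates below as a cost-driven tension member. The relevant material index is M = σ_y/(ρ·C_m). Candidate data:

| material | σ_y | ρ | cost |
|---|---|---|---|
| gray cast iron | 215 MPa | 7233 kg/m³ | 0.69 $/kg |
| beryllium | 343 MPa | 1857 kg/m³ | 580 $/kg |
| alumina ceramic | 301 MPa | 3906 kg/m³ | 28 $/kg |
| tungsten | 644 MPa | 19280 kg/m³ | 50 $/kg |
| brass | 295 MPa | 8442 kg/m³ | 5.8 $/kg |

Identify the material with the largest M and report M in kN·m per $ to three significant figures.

gray cast iron, M = 43.1 kN·m per $

Evaluate M for each candidate:
  gray cast iron: M = 43.1 kN·m per $
  brass: M = 6.02 kN·m per $
  alumina ceramic: M = 2.75 kN·m per $
  tungsten: M = 0.668 kN·m per $
  beryllium: M = 0.318 kN·m per $
The maximum is for gray cast iron.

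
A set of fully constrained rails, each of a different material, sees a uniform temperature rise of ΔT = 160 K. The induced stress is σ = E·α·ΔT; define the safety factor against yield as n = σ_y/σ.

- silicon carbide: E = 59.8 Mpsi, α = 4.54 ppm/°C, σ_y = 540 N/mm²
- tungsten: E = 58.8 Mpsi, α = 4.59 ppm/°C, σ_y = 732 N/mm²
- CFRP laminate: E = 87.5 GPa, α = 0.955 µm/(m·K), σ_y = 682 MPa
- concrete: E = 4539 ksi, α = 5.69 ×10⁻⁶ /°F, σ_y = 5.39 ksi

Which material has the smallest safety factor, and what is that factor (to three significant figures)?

With everything in SI (GPa, ×10⁻⁶/K, MPa):
  silicon carbide: E = 412.3, α = 4.54, σ_y = 540.0 → σ = 299 MPa, n = 1.80
  tungsten: E = 405.4, α = 4.59, σ_y = 732.0 → σ = 298 MPa, n = 2.46
  CFRP laminate: E = 87.50, α = 0.955, σ_y = 682.0 → σ = 13.4 MPa, n = 51.0
  concrete: E = 31.30, α = 10.2, σ_y = 37.16 → σ = 51.3 MPa, n = 0.725
Smallest n: concrete with n = 0.725.

concrete, n = 0.725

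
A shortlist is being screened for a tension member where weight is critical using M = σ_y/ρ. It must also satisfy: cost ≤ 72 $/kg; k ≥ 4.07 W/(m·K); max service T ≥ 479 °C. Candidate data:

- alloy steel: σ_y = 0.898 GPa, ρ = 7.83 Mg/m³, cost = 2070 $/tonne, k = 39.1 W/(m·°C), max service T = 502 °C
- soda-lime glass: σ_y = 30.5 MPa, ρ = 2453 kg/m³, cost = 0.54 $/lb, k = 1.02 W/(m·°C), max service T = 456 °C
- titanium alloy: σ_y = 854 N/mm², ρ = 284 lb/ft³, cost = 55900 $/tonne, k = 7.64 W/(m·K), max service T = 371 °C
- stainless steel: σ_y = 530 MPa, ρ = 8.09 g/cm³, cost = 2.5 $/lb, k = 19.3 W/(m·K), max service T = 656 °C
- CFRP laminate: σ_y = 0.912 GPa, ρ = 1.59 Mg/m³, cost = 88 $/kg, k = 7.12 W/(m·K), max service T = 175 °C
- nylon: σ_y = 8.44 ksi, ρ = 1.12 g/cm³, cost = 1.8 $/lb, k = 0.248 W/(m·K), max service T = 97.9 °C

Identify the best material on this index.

Screen on constraints: cost ≤ 72 $/kg; k ≥ 4.07 W/(m·K); max service T ≥ 479 °C. Survivors: alloy steel, stainless steel.
Normalizing units and computing the index:
  alloy steel: σ_y = 898.0 MPa, ρ = 7830 kg/m³
  stainless steel: σ_y = 530.0 MPa, ρ = 8090 kg/m³
  alloy steel: M = 115 kN·m/kg
  stainless steel: M = 65.5 kN·m/kg
Alloy steel ranks first.

alloy steel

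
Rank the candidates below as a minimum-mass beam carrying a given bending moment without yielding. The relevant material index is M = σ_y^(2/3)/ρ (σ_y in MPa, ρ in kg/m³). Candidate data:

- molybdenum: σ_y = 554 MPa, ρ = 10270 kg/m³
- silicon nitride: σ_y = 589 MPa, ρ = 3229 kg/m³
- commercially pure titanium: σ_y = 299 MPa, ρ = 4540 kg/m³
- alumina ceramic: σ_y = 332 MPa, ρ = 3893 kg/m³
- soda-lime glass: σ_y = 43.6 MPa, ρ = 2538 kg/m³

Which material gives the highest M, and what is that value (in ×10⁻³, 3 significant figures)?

Computing M directly (units already consistent):
  silicon nitride: M = 21.8×10⁻³
  alumina ceramic: M = 12.3×10⁻³
  commercially pure titanium: M = 9.85×10⁻³
  molybdenum: M = 6.57×10⁻³
  soda-lime glass: M = 4.88×10⁻³
Highest index: silicon nitride.

silicon nitride, M = 21.8×10⁻³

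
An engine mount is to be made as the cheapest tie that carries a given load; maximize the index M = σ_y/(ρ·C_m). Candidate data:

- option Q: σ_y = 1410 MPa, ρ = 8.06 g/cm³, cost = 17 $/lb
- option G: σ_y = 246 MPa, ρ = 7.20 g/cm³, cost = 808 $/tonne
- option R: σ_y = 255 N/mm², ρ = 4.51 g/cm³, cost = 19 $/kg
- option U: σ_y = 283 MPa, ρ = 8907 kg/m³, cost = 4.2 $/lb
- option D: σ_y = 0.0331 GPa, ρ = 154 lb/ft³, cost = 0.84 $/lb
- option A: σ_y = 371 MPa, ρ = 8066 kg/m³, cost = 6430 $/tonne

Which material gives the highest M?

Convert each candidate to consistent units, then evaluate M:
  option Q: σ_y = 1410 MPa, ρ = 8060 kg/m³, cost = 37.48 $/kg
  option G: σ_y = 246.0 MPa, ρ = 7200 kg/m³, cost = 0.8080 $/kg
  option R: σ_y = 255.0 MPa, ρ = 4510 kg/m³, cost = 19.00 $/kg
  option U: σ_y = 283.0 MPa, ρ = 8907 kg/m³, cost = 9.259 $/kg
  option D: σ_y = 33.10 MPa, ρ = 2467 kg/m³, cost = 1.852 $/kg
  option A: σ_y = 371.0 MPa, ρ = 8066 kg/m³, cost = 6.430 $/kg
  option G: M = 42.3 kN·m per $
  option D: M = 7.25 kN·m per $
  option A: M = 7.15 kN·m per $
  option Q: M = 4.67 kN·m per $
  option U: M = 3.43 kN·m per $
  option R: M = 2.98 kN·m per $
Option G has the largest M.

option G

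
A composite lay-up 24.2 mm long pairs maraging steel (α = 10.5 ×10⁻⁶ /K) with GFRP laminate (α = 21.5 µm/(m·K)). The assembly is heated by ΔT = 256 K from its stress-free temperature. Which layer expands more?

GFRP laminate

α(maraging steel) = 10.5×10⁻⁶/K vs α(GFRP laminate) = 21.5×10⁻⁶/K.
Higher α expands more for the same ΔT: GFRP laminate.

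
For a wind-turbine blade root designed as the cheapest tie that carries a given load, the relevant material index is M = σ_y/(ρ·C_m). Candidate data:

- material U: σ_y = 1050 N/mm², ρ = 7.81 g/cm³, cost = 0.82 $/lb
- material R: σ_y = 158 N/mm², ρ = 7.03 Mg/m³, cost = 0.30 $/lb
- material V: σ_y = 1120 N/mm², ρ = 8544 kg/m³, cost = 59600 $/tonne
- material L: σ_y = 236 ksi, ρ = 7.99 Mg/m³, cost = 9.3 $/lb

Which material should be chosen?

Convert each candidate to consistent units, then evaluate M:
  material U: σ_y = 1050 MPa, ρ = 7810 kg/m³, cost = 1.808 $/kg
  material R: σ_y = 158.0 MPa, ρ = 7030 kg/m³, cost = 0.6614 $/kg
  material V: σ_y = 1120 MPa, ρ = 8544 kg/m³, cost = 59.60 $/kg
  material L: σ_y = 1627 MPa, ρ = 7990 kg/m³, cost = 20.50 $/kg
  material U: M = 74.4 kN·m per $
  material R: M = 34.0 kN·m per $
  material L: M = 9.93 kN·m per $
  material V: M = 2.20 kN·m per $
The maximum is for material U.

material U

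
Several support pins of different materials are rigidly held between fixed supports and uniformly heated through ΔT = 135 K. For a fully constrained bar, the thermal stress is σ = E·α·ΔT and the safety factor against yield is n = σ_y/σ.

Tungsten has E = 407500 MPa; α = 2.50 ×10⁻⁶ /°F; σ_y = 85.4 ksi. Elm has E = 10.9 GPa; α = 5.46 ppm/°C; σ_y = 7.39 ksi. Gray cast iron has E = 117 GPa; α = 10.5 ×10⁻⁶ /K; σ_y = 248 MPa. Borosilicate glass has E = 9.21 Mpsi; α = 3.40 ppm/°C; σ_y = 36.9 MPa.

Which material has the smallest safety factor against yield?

Per material, after unit conversion:
  tungsten: E = 407.5, α = 4.50, σ_y = 588.8 → σ = 248 MPa, n = 2.38
  elm: E = 10.90, α = 5.46, σ_y = 50.95 → σ = 8.03 MPa, n = 6.34
  gray cast iron: E = 117.0, α = 10.5, σ_y = 248.0 → σ = 166 MPa, n = 1.50
  borosilicate glass: E = 63.50, α = 3.40, σ_y = 36.90 → σ = 29.1 MPa, n = 1.27
The minimum is borosilicate glass at n = 1.27.

borosilicate glass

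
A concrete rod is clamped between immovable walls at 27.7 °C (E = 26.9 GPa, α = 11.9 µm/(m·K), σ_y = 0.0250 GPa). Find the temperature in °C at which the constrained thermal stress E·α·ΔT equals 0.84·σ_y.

σ_y = 0.0250 GPa = 25.00 MPa.
E·α·ΔT = 21.00 MPa ⇒ ΔT = 21.00 / (26.90×10³ × 11.9×10⁻⁶) = 65.60 K.
T = 27.7 + 65.60 = 93.30 °C.

93.3 °C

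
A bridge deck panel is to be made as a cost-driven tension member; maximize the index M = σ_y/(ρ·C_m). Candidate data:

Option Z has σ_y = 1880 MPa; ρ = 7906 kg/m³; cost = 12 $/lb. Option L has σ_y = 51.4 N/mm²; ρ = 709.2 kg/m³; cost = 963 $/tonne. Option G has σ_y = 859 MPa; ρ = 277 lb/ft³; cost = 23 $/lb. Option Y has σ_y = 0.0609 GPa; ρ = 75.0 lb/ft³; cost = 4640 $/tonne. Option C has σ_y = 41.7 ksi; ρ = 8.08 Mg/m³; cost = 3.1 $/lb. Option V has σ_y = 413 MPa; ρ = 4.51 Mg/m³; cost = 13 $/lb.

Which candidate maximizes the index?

option L

Convert each candidate to consistent units, then evaluate M:
  option Z: σ_y = 1880 MPa, ρ = 7906 kg/m³, cost = 26.46 $/kg
  option L: σ_y = 51.40 MPa, ρ = 709.2 kg/m³, cost = 0.9630 $/kg
  option G: σ_y = 859.0 MPa, ρ = 4437 kg/m³, cost = 50.71 $/kg
  option Y: σ_y = 60.90 MPa, ρ = 1201 kg/m³, cost = 4.640 $/kg
  option C: σ_y = 287.5 MPa, ρ = 8080 kg/m³, cost = 6.834 $/kg
  option V: σ_y = 413.0 MPa, ρ = 4510 kg/m³, cost = 28.66 $/kg
  option L: M = 75.3 kN·m per $
  option Y: M = 10.9 kN·m per $
  option Z: M = 8.99 kN·m per $
  option C: M = 5.21 kN·m per $
  option G: M = 3.82 kN·m per $
  option V: M = 3.20 kN·m per $
The maximum is for option L.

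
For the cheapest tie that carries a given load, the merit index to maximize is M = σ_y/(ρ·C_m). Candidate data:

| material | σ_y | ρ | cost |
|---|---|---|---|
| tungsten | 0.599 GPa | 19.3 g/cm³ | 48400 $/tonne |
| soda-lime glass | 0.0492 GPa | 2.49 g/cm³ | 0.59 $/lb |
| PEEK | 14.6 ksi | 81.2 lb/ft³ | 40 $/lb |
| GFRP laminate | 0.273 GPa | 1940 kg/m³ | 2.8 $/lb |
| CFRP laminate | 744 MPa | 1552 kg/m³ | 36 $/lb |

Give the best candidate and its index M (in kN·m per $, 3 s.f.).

Convert each candidate to consistent units, then evaluate M:
  tungsten: σ_y = 599.0 MPa, ρ = 19300 kg/m³, cost = 48.40 $/kg
  soda-lime glass: σ_y = 49.20 MPa, ρ = 2490 kg/m³, cost = 1.301 $/kg
  PEEK: σ_y = 100.7 MPa, ρ = 1301 kg/m³, cost = 88.18 $/kg
  GFRP laminate: σ_y = 273.0 MPa, ρ = 1940 kg/m³, cost = 6.173 $/kg
  CFRP laminate: σ_y = 744.0 MPa, ρ = 1552 kg/m³, cost = 79.37 $/kg
  GFRP laminate: M = 22.8 kN·m per $
  soda-lime glass: M = 15.2 kN·m per $
  CFRP laminate: M = 6.04 kN·m per $
  PEEK: M = 0.878 kN·m per $
  tungsten: M = 0.641 kN·m per $
GFRP laminate has the largest M.

GFRP laminate, M = 22.8 kN·m per $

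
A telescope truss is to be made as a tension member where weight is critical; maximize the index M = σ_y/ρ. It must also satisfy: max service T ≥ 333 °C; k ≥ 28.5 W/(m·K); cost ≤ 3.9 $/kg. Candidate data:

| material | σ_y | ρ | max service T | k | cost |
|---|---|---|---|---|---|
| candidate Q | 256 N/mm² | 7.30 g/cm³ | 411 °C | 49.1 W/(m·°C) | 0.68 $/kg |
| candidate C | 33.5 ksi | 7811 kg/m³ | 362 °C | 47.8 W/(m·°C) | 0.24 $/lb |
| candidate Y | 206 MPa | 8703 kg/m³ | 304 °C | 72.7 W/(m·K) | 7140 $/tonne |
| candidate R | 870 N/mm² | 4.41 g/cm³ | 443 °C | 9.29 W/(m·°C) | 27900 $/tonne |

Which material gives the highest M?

Screen on constraints: max service T ≥ 333 °C; k ≥ 28.5 W/(m·K); cost ≤ 3.9 $/kg. Survivors: candidate Q, candidate C.
Putting every candidate on a common basis:
  candidate Q: σ_y = 256.0 MPa, ρ = 7300 kg/m³
  candidate C: σ_y = 231.0 MPa, ρ = 7811 kg/m³
  candidate Q: M = 35.1 kN·m/kg
  candidate C: M = 29.6 kN·m/kg
Highest index: candidate Q.

candidate Q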